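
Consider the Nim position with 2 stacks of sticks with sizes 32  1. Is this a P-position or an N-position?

N-position

In binary:
  100000  (32)
  000001  (1)
  ------
  100001  (33)
The nim-sum is 33 ≠ 0, so this is an N-position: the player to move can win.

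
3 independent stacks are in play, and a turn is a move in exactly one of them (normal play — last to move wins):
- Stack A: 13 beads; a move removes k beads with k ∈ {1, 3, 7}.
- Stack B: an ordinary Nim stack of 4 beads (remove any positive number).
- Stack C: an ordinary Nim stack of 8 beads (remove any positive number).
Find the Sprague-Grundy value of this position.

13

For stack A, compute g(0), g(1), … with moves {1, 3, 7}:
g(0) = mex{} = 0
g(1) = mex{0} = 1
g(2) = mex{1} = 0
g(3) = mex{0} = 1
g(4) = mex{1} = 0
g(5) = mex{0} = 1
g(6) = mex{1} = 0
g(7) = mex{0} = 1
g(8) = mex{1} = 0
g(9) = mex{0} = 1
g(10) = mex{1} = 0
g(11) = mex{0} = 1
g(12) = mex{1} = 0
g(13) = mex{0} = 1
So g(13) = 1.
Stack B is a plain Nim stack of size 4, so its Grundy value is 4.
Stack C is a plain Nim stack of size 8, so its Grundy value is 8.
By the Sprague-Grundy theorem, the Grundy value of a sum of independent games is the XOR of the component values.
Combined value = 1 ⊕ 4 ⊕ 8 = 13.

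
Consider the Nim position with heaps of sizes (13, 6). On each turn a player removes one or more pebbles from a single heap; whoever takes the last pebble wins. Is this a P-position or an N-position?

N-position

Nim-sum: 13 XOR 6 = 11.
The nim-sum is 11 ≠ 0, so this is an N-position: the player to move can win.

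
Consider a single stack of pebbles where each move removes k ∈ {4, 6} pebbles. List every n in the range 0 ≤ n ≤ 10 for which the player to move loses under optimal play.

0, 1, 2, 3, 10

Compute g(0), g(1), … for moves {4, 6}:
g(0) = mex{} = 0
g(1) = mex{} = 0
g(2) = mex{} = 0
g(3) = mex{} = 0
g(4) = mex{0} = 1
g(5) = mex{0} = 1
g(6) = mex{0} = 1
g(7) = mex{0} = 1
g(8) = mex{0,1} = 2
g(9) = mex{0,1} = 2
g(10) = mex{1} = 0
The P-positions (g = 0) in 0..10 are 0, 1, 2, 3, 10.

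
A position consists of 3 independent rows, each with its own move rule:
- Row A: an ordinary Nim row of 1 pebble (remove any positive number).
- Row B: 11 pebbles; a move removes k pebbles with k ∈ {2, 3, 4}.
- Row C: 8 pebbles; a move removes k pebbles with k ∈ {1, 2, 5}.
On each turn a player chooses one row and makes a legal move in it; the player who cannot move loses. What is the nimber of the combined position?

1

Row A is a plain Nim row of size 1, so its Grundy value is 1.
For row B, compute g(0), g(1), … with moves {2, 3, 4}:
g(0) = mex{} = 0
g(1) = mex{} = 0
g(2) = mex{0} = 1
g(3) = mex{0} = 1
g(4) = mex{0,1} = 2
g(5) = mex{0,1} = 2
g(6) = mex{1,2} = 0
g(7) = mex{1,2} = 0
g(8) = mex{0,2} = 1
g(9) = mex{0,2} = 1
g(10) = mex{0,1} = 2
g(11) = mex{0,1} = 2
So g(11) = 2.
Build the Grundy sequence for row C with g(k) = mex{g(k−s) : s ∈ {1, 2, 5}, s ≤ k}:
g(0) = mex{} = 0
g(1) = mex{0} = 1
g(2) = mex{0,1} = 2
g(3) = mex{1,2} = 0
g(4) = mex{0,2} = 1
g(5) = mex{0,1} = 2
g(6) = mex{1,2} = 0
g(7) = mex{0,2} = 1
g(8) = mex{0,1} = 2
So g(8) = 2.
The value of a disjunctive sum is the nim-sum of the parts.
Combined value = 1 ⊕ 2 ⊕ 2 = 1.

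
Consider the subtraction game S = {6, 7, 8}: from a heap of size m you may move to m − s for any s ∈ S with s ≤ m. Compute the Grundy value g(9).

1

Build the Grundy sequence with g(k) = mex{g(k−s) : s ∈ {6, 7, 8}, s ≤ k}:
k:     0  1  2  3  4  5  6  7  8  9
g(k):  0  0  0  0  0  0  1  1  1  1
So g(9) = 1.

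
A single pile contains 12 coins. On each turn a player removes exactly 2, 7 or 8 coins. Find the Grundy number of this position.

Build the Grundy sequence with g(k) = mex{g(k−s) : s ∈ {2, 7, 8}, s ≤ k}:
k:     0  1  2  3  4  5  6  7  8  9 10 11 12
g(k):  0  0  1  1  0  0  1  1  2  2  0  3  1
So g(12) = 1.

1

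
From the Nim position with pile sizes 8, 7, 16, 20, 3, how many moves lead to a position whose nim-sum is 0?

Compute the nim-sum pairwise:
8 XOR 7 = 15
15 XOR 16 = 31
31 XOR 20 = 11
11 XOR 3 = 8
The overall nim-sum is X = 8. A pile of size p has a winning move iff p XOR X < p (reduce it to p XOR X).
  8: 8 XOR 8 = 0 < 8 — winning move (to 0).
  7: 7 XOR 8 = 15 ≥ 7 — no move.
  16: 16 XOR 8 = 24 ≥ 16 — no move.
  20: 20 XOR 8 = 28 ≥ 20 — no move.
  3: 3 XOR 8 = 11 ≥ 3 — no move.
That gives 1 winning move.

1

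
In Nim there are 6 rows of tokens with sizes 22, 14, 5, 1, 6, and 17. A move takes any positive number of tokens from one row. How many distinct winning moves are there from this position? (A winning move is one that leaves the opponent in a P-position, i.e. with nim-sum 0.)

1

Nim-sum: 22 ⊕ 14 ⊕ 5 ⊕ 1 ⊕ 6 ⊕ 17 = 11.
The overall nim-sum is X = 11. A row of size p has a winning move iff p XOR X < p (reduce it to p XOR X).
  22: 22 XOR 11 = 29 ≥ 22 — no move.
  14: 14 XOR 11 = 5 < 14 — winning move (to 5).
  5: 5 XOR 11 = 14 ≥ 5 — no move.
  1: 1 XOR 11 = 10 ≥ 1 — no move.
  6: 6 XOR 11 = 13 ≥ 6 — no move.
  17: 17 XOR 11 = 26 ≥ 17 — no move.
That gives 1 winning move.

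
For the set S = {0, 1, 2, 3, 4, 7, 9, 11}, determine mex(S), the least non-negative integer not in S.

The values 0, 1, 2, 3, 4 are all present; 5 is the first non-negative integer missing from the set.

5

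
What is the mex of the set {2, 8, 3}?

0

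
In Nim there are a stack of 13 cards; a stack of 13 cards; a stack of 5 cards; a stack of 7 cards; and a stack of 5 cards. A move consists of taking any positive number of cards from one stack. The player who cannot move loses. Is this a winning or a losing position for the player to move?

Nim-sum: 13 XOR 13 XOR 5 XOR 7 XOR 5 = 7.
The nim-sum is 7 ≠ 0, so this is an N-position: the player to move can win.

Winning position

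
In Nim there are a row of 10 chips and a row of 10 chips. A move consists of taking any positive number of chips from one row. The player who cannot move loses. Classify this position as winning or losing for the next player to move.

Losing position

Write each in binary and XOR column by column:
  1010  (10)
  1010  (10)
  ----
  0000  (0)
The nim-sum is 0, so this is a P-position: the player to move is in a losing position under optimal play.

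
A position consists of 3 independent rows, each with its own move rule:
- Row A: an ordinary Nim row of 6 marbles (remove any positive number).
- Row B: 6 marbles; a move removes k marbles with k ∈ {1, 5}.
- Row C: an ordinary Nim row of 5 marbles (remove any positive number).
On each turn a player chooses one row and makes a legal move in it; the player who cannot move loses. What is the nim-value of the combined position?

Row A is a plain Nim row of size 6, so its Grundy value is 6.
Build the Grundy sequence for row B with g(k) = mex{g(k−s) : s ∈ {1, 5}, s ≤ k}:
g(0) = mex{} = 0
g(1) = mex{0} = 1
g(2) = mex{1} = 0
g(3) = mex{0} = 1
g(4) = mex{1} = 0
g(5) = mex{0} = 1
g(6) = mex{1} = 0
So g(6) = 0.
Row C is a plain Nim row of size 5, so its Grundy value is 5.
By the Sprague-Grundy theorem, the Grundy value of a sum of independent games is the XOR of the component values.
Combined value = 6 XOR 0 XOR 5 = 3.

3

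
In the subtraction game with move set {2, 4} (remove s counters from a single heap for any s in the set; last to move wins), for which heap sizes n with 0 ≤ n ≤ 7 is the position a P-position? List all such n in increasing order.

0, 1, 6, 7

Build the Grundy sequence with g(k) = mex{g(k−s) : s ∈ {2, 4}, s ≤ k}:
g(0) = mex{} = 0
g(1) = mex{} = 0
g(2) = mex{0} = 1
g(3) = mex{0} = 1
g(4) = mex{0,1} = 2
g(5) = mex{0,1} = 2
g(6) = mex{1,2} = 0
g(7) = mex{1,2} = 0
The P-positions (g = 0) in 0..7 are 0, 1, 6, 7.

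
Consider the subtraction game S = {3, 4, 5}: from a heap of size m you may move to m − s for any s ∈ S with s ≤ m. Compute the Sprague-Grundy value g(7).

Compute g(0), g(1), … for moves {3, 4, 5}:
g(0) = mex{} = 0
g(1) = mex{} = 0
g(2) = mex{} = 0
g(3) = mex{0} = 1
g(4) = mex{0} = 1
g(5) = mex{0} = 1
g(6) = mex{0,1} = 2
g(7) = mex{0,1} = 2
So g(7) = 2.

2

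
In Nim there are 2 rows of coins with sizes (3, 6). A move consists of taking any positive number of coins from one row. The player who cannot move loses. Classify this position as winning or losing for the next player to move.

Nim-sum: 3 XOR 6 = 5.
The nim-sum is 5 ≠ 0, so this is an N-position: the player to move can win.

Winning position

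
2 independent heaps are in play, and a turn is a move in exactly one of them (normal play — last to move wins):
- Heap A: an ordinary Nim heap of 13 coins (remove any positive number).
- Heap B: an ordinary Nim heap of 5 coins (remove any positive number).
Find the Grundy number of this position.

Heap A is a plain Nim heap of size 13, so its Grundy value is 13.
Heap B is a plain Nim heap of size 5, so its Grundy value is 5.
By the Sprague-Grundy theorem, the Grundy value of a sum of independent games is the XOR of the component values.
Combined value = 13 XOR 5 = 8.

8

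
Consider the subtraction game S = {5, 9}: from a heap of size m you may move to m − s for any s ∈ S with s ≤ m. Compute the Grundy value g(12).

Grundy values for subtraction set {5, 9}:
g(0) = mex{} = 0
g(1) = mex{} = 0
g(2) = mex{} = 0
g(3) = mex{} = 0
g(4) = mex{} = 0
g(5) = mex{0} = 1
g(6) = mex{0} = 1
g(7) = mex{0} = 1
g(8) = mex{0} = 1
g(9) = mex{0} = 1
g(10) = mex{0,1} = 2
g(11) = mex{0,1} = 2
g(12) = mex{0,1} = 2
So g(12) = 2.

2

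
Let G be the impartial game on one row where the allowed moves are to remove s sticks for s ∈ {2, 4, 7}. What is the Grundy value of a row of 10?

2

Build the Grundy sequence with g(k) = mex{g(k−s) : s ∈ {2, 4, 7}, s ≤ k}:
g(0) = mex{} = 0
g(1) = mex{} = 0
g(2) = mex{0} = 1
g(3) = mex{0} = 1
g(4) = mex{0,1} = 2
g(5) = mex{0,1} = 2
g(6) = mex{1,2} = 0
g(7) = mex{0,1,2} = 3
g(8) = mex{0,2} = 1
g(9) = mex{1,2,3} = 0
g(10) = mex{0,1} = 2
So g(10) = 2.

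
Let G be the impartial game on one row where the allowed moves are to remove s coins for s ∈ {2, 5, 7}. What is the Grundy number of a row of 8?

2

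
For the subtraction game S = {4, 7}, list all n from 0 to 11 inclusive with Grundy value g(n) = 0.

0, 1, 2, 3, 11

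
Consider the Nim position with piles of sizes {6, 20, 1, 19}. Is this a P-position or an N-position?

Nim-sum: 6 ⊕ 20 ⊕ 1 ⊕ 19 = 0.
The nim-sum is 0, so this is a P-position: the player to move is in a losing position under optimal play.

P-position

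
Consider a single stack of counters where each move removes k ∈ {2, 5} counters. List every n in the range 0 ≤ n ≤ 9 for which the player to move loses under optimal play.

0, 1, 4, 7, 8

Build the Grundy sequence with g(k) = mex{g(k−s) : s ∈ {2, 5}, s ≤ k}:
k:     0  1  2  3  4  5  6  7  8  9
g(k):  0  0  1  1  0  2  1  0  0  1
The P-positions (g = 0) in 0..9 are 0, 1, 4, 7, 8.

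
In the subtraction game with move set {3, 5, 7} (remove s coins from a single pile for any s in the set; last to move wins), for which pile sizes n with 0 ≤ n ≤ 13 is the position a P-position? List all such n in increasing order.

0, 1, 2, 10, 11, 12

Grundy values for subtraction set {3, 5, 7}:
k:     0  1  2  3  4  5  6  7  8  9 10 11 12 13
g(k):  0  0  0  1  1  1  2  2  2  3  0  0  0  1
The P-positions (g = 0) in 0..13 are 0, 1, 2, 10, 11, 12.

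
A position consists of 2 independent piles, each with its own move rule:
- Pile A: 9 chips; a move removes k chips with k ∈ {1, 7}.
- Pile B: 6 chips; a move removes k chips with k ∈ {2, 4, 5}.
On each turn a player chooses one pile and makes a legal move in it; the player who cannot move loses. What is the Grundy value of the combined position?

Grundy values for pile A (subtraction set {1, 7}):
k:     0  1  2  3  4  5  6  7  8  9
g(k):  0  1  0  1  0  1  0  1  0  1
So g(9) = 1.
Build the Grundy sequence for pile B with g(k) = mex{g(k−s) : s ∈ {2, 4, 5}, s ≤ k}:
g(0) = mex{} = 0
g(1) = mex{} = 0
g(2) = mex{0} = 1
g(3) = mex{0} = 1
g(4) = mex{0,1} = 2
g(5) = mex{0,1} = 2
g(6) = mex{0,1,2} = 3
So g(6) = 3.
By the Sprague-Grundy theorem, the Grundy value of a sum of independent games is the XOR of the component values.
Combined value = 1 XOR 3 = 2.

2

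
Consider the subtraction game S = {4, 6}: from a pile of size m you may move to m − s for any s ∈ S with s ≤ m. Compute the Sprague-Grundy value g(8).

Compute g(0), g(1), … for moves {4, 6}:
g(0) = mex{} = 0
g(1) = mex{} = 0
g(2) = mex{} = 0
g(3) = mex{} = 0
g(4) = mex{0} = 1
g(5) = mex{0} = 1
g(6) = mex{0} = 1
g(7) = mex{0} = 1
g(8) = mex{0,1} = 2
So g(8) = 2.

2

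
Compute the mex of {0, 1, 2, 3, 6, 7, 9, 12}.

4

The values 0, 1, 2, 3 are all present; 4 is the first non-negative integer missing from the set.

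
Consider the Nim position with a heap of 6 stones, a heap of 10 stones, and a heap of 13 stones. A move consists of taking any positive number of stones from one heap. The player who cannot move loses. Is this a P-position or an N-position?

N-position

Nim-sum: 6 ^ 10 ^ 13 = 1.
The nim-sum is 1 ≠ 0, so this is an N-position: the player to move can win.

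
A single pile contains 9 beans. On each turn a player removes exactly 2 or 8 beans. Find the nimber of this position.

Compute g(0), g(1), … for moves {2, 8}:
g(0) = mex{} = 0
g(1) = mex{} = 0
g(2) = mex{0} = 1
g(3) = mex{0} = 1
g(4) = mex{1} = 0
g(5) = mex{1} = 0
g(6) = mex{0} = 1
g(7) = mex{0} = 1
g(8) = mex{0,1} = 2
g(9) = mex{0,1} = 2
So g(9) = 2.

2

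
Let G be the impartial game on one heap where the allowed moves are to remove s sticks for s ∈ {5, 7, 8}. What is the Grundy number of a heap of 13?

0

Grundy values for subtraction set {5, 7, 8}:
g(0) = mex{} = 0
g(1) = mex{} = 0
g(2) = mex{} = 0
g(3) = mex{} = 0
g(4) = mex{} = 0
g(5) = mex{0} = 1
g(6) = mex{0} = 1
g(7) = mex{0} = 1
g(8) = mex{0} = 1
g(9) = mex{0} = 1
g(10) = mex{0,1} = 2
g(11) = mex{0,1} = 2
g(12) = mex{0,1} = 2
g(13) = mex{1} = 0
So g(13) = 0.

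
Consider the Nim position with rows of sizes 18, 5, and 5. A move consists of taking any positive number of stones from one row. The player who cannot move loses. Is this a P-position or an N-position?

N-position

Nim-sum: 18 ⊕ 5 ⊕ 5 = 18.
The nim-sum is 18 ≠ 0, so this is an N-position: the player to move can win.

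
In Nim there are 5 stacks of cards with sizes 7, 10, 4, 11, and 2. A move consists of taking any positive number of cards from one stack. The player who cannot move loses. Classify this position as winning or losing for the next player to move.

Losing position

Write each in binary and XOR column by column:
  0111  (7)
  1010  (10)
  0100  (4)
  1011  (11)
  0010  (2)
  ----
  0000  (0)
The nim-sum is 0, so this is a P-position: the player to move is in a losing position under optimal play.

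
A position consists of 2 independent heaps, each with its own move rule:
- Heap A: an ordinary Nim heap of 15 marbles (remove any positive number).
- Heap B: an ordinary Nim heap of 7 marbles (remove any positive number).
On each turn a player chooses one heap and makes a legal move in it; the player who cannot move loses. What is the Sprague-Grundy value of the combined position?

Heap A is a plain Nim heap of size 15, so its Grundy value is 15.
Heap B is a plain Nim heap of size 7, so its Grundy value is 7.
By the Sprague-Grundy theorem, the Grundy value of a sum of independent games is the XOR of the component values.
Combined value = 15 XOR 7 = 8.

8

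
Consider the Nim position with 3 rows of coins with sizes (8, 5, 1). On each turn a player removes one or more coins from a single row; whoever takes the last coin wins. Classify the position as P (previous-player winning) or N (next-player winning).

N-position

In binary:
  1000  (8)
  0101  (5)
  0001  (1)
  ----
  1100  (12)
The nim-sum is 12 ≠ 0, so this is an N-position: the player to move can win.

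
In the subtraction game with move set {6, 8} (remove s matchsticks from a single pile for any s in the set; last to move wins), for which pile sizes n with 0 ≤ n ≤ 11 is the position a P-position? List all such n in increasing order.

0, 1, 2, 3, 4, 5

Grundy values for subtraction set {6, 8}:
g(0) = mex{} = 0
g(1) = mex{} = 0
g(2) = mex{} = 0
g(3) = mex{} = 0
g(4) = mex{} = 0
g(5) = mex{} = 0
g(6) = mex{0} = 1
g(7) = mex{0} = 1
g(8) = mex{0} = 1
g(9) = mex{0} = 1
g(10) = mex{0} = 1
g(11) = mex{0} = 1
The P-positions (g = 0) in 0..11 are 0, 1, 2, 3, 4, 5.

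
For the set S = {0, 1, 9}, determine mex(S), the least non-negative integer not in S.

2

The values 0, 1 are all present; 2 is the first non-negative integer missing from the set.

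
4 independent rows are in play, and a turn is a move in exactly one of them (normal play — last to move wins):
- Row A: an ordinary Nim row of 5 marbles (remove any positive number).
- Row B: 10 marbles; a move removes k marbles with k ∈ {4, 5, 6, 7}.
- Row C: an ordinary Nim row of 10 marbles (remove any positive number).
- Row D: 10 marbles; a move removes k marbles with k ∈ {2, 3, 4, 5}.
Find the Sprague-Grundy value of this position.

12

Row A is a plain Nim row of size 5, so its Grundy value is 5.
For row B, compute g(0), g(1), … with moves {4, 5, 6, 7}:
g(0) = mex{} = 0
g(1) = mex{} = 0
g(2) = mex{} = 0
g(3) = mex{} = 0
g(4) = mex{0} = 1
g(5) = mex{0} = 1
g(6) = mex{0} = 1
g(7) = mex{0} = 1
g(8) = mex{0,1} = 2
g(9) = mex{0,1} = 2
g(10) = mex{0,1} = 2
So g(10) = 2.
Row C is a plain Nim row of size 10, so its Grundy value is 10.
For row D, compute g(0), g(1), … with moves {2, 3, 4, 5}:
g(0) = mex{} = 0
g(1) = mex{} = 0
g(2) = mex{0} = 1
g(3) = mex{0} = 1
g(4) = mex{0,1} = 2
g(5) = mex{0,1} = 2
g(6) = mex{0,1,2} = 3
g(7) = mex{1,2} = 0
g(8) = mex{1,2,3} = 0
g(9) = mex{0,2,3} = 1
g(10) = mex{0,2,3} = 1
So g(10) = 1.
The value of a disjunctive sum is the nim-sum of the parts.
Combined value = 5 XOR 2 XOR 10 XOR 1 = 12.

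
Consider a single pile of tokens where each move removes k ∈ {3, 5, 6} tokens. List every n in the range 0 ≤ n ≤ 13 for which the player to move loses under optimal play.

Compute g(0), g(1), … for moves {3, 5, 6}:
k:     0  1  2  3  4  5  6  7  8  9 10 11 12 13
g(k):  0  0  0  1  1  1  2  2  2  0  0  0  1  1
The P-positions (g = 0) in 0..13 are 0, 1, 2, 9, 10, 11.

0, 1, 2, 9, 10, 11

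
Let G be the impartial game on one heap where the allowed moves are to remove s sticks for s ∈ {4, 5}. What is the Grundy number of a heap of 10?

Compute g(0), g(1), … for moves {4, 5}:
k:     0  1  2  3  4  5  6  7  8  9 10
g(k):  0  0  0  0  1  1  1  1  2  0  0
So g(10) = 0.

0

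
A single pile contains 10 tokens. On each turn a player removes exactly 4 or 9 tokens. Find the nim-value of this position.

Grundy values for subtraction set {4, 9}:
k:     0  1  2  3  4  5  6  7  8  9 10
g(k):  0  0  0  0  1  1  1  1  0  2  2
So g(10) = 2.

2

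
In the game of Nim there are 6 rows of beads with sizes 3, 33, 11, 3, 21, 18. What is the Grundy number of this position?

Nim-sum: 3 ^ 33 ^ 11 ^ 3 ^ 21 ^ 18 = 45.

45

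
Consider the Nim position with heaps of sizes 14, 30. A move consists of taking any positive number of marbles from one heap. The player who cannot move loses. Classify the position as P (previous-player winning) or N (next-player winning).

N-position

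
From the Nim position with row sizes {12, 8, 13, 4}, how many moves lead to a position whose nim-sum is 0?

3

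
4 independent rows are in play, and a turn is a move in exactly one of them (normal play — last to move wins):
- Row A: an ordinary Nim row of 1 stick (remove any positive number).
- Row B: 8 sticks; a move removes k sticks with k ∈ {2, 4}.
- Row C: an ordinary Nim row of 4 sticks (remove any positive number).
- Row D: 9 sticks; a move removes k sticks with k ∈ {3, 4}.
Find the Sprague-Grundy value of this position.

Row A is a plain Nim row of size 1, so its Grundy value is 1.
Grundy values for row B (subtraction set {2, 4}):
g(0) = mex{} = 0
g(1) = mex{} = 0
g(2) = mex{0} = 1
g(3) = mex{0} = 1
g(4) = mex{0,1} = 2
g(5) = mex{0,1} = 2
g(6) = mex{1,2} = 0
g(7) = mex{1,2} = 0
g(8) = mex{0,2} = 1
So g(8) = 1.
Row C is a plain Nim row of size 4, so its Grundy value is 4.
Grundy values for row D (subtraction set {3, 4}):
k:     0  1  2  3  4  5  6  7  8  9
g(k):  0  0  0  1  1  1  2  0  0  0
So g(9) = 0.
By the Sprague-Grundy theorem, the Grundy value of a sum of independent games is the XOR of the component values.
Combined value = 1 ⊕ 1 ⊕ 4 ⊕ 0 = 4.

4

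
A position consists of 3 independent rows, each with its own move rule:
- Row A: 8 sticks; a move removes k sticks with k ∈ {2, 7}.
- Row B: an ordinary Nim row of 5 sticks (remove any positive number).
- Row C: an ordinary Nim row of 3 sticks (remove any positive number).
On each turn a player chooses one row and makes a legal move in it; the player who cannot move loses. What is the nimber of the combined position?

4

For row A, compute g(0), g(1), … with moves {2, 7}:
g(0) = mex{} = 0
g(1) = mex{} = 0
g(2) = mex{0} = 1
g(3) = mex{0} = 1
g(4) = mex{1} = 0
g(5) = mex{1} = 0
g(6) = mex{0} = 1
g(7) = mex{0} = 1
g(8) = mex{0,1} = 2
So g(8) = 2.
Row B is a plain Nim row of size 5, so its Grundy value is 5.
Row C is a plain Nim row of size 3, so its Grundy value is 3.
By the Sprague-Grundy theorem, the Grundy value of a sum of independent games is the XOR of the component values.
Combined value = 2 ⊕ 5 ⊕ 3 = 4.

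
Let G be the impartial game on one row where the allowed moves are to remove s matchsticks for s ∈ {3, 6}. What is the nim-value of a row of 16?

2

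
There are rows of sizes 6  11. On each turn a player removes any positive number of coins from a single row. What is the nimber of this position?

13

Compute the nim-sum pairwise:
6 XOR 11 = 13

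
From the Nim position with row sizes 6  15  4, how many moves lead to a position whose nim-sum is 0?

Bitwise XOR of the heap sizes:
  0110  (6)
  1111  (15)
  0100  (4)
  ----
  1101  (13)
The overall nim-sum is X = 13. A row of size p has a winning move iff p XOR X < p (reduce it to p XOR X).
  6: 6 XOR 13 = 11 ≥ 6 — no move.
  15: 15 XOR 13 = 2 < 15 — winning move (to 2).
  4: 4 XOR 13 = 9 ≥ 4 — no move.
That gives 1 winning move.

1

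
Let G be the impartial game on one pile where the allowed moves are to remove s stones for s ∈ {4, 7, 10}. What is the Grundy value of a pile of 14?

0

Build the Grundy sequence with g(k) = mex{g(k−s) : s ∈ {4, 7, 10}, s ≤ k}:
k:     0  1  2  3  4  5  6  7  8  9 10 11 12 13 14
g(k):  0  0  0  0  1  1  1  1  2  2  2  2  3  3  0
So g(14) = 0.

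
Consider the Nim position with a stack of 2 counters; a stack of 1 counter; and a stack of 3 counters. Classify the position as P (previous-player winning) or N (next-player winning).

P-position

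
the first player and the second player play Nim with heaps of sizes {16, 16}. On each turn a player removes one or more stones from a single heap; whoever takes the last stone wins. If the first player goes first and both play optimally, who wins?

Nim-sum: 16 ^ 16 = 0.
The nim-sum is 0, so this is a P-position: the player to move is in a losing position under optimal play; the first player is about to move from it and so loses — the second player wins.

the second player wins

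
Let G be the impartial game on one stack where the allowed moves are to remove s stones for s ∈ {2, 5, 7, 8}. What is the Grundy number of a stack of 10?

0

Grundy values for subtraction set {2, 5, 7, 8}:
g(0) = mex{} = 0
g(1) = mex{} = 0
g(2) = mex{0} = 1
g(3) = mex{0} = 1
g(4) = mex{1} = 0
g(5) = mex{0,1} = 2
g(6) = mex{0} = 1
g(7) = mex{0,1,2} = 3
g(8) = mex{0,1} = 2
g(9) = mex{0,1,3} = 2
g(10) = mex{1,2} = 0
So g(10) = 0.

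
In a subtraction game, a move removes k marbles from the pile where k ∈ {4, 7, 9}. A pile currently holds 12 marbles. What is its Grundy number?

3

Compute g(0), g(1), … for moves {4, 7, 9}:
k:     0  1  2  3  4  5  6  7  8  9 10 11 12
g(k):  0  0  0  0  1  1  1  1  2  2  2  2  3
So g(12) = 3.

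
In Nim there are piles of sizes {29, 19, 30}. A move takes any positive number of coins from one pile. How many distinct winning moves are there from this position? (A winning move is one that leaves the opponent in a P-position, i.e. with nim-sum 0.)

Compute the nim-sum pairwise:
29 XOR 19 = 14
14 XOR 30 = 16
The overall nim-sum is X = 16. A pile of size p has a winning move iff p XOR X < p (reduce it to p XOR X).
  29: 29 XOR 16 = 13 < 29 — winning move (to 13).
  19: 19 XOR 16 = 3 < 19 — winning move (to 3).
  30: 30 XOR 16 = 14 < 30 — winning move (to 14).
That gives 3 winning moves.

3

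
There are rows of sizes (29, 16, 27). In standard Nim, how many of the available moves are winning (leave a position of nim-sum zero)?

Bitwise XOR of the heap sizes:
  11101  (29)
  10000  (16)
  11011  (27)
  -----
  10110  (22)
The overall nim-sum is X = 22. A row of size p has a winning move iff p XOR X < p (reduce it to p XOR X).
  29: 29 XOR 22 = 11 < 29 — winning move (to 11).
  16: 16 XOR 22 = 6 < 16 — winning move (to 6).
  27: 27 XOR 22 = 13 < 27 — winning move (to 13).
That gives 3 winning moves.

3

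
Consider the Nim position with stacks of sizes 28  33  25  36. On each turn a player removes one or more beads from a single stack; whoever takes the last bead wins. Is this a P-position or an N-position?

P-position

In binary:
  011100  (28)
  100001  (33)
  011001  (25)
  100100  (36)
  ------
  000000  (0)
The nim-sum is 0, so this is a P-position: the player to move is in a losing position under optimal play.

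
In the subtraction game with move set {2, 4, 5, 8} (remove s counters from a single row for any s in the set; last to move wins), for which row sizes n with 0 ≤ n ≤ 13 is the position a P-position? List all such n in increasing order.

0, 1, 7, 10, 13

Grundy values for subtraction set {2, 4, 5, 8}:
g(0) = mex{} = 0
g(1) = mex{} = 0
g(2) = mex{0} = 1
g(3) = mex{0} = 1
g(4) = mex{0,1} = 2
g(5) = mex{0,1} = 2
g(6) = mex{0,1,2} = 3
g(7) = mex{1,2} = 0
g(8) = mex{0,1,2,3} = 4
g(9) = mex{0,2} = 1
g(10) = mex{1,2,3,4} = 0
g(11) = mex{0,1,3} = 2
g(12) = mex{0,2,4} = 1
g(13) = mex{1,2,4} = 0
The P-positions (g = 0) in 0..13 are 0, 1, 7, 10, 13.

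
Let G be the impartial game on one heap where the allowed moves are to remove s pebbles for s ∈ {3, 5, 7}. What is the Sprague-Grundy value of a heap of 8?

2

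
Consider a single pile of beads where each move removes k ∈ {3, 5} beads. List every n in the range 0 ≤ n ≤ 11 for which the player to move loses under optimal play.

0, 1, 2, 8, 9, 10

Build the Grundy sequence with g(k) = mex{g(k−s) : s ∈ {3, 5}, s ≤ k}:
k:     0  1  2  3  4  5  6  7  8  9 10 11
g(k):  0  0  0  1  1  1  2  2  0  0  0  1
The P-positions (g = 0) in 0..11 are 0, 1, 2, 8, 9, 10.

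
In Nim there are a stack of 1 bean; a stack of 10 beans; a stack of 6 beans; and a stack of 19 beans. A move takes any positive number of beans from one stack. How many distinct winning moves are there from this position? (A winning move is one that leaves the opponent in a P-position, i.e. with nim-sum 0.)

1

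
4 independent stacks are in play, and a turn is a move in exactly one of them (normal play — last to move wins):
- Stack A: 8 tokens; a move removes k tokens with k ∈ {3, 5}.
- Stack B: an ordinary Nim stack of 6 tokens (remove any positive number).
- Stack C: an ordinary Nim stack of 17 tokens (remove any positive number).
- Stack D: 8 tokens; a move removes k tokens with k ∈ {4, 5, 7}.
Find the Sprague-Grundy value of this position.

Grundy values for stack A (subtraction set {3, 5}):
g(0) = mex{} = 0
g(1) = mex{} = 0
g(2) = mex{} = 0
g(3) = mex{0} = 1
g(4) = mex{0} = 1
g(5) = mex{0} = 1
g(6) = mex{0,1} = 2
g(7) = mex{0,1} = 2
g(8) = mex{1} = 0
So g(8) = 0.
Stack B is a plain Nim stack of size 6, so its Grundy value is 6.
Stack C is a plain Nim stack of size 17, so its Grundy value is 17.
For stack D, compute g(0), g(1), … with moves {4, 5, 7}:
k:     0  1  2  3  4  5  6  7  8
g(k):  0  0  0  0  1  1  1  1  2
So g(8) = 2.
The value of a disjunctive sum is the nim-sum of the parts.
Combined value = 0 ⊕ 6 ⊕ 17 ⊕ 2 = 21.

21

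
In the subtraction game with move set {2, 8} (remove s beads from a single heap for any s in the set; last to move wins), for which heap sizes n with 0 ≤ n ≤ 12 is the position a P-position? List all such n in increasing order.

Grundy values for subtraction set {2, 8}:
k:     0  1  2  3  4  5  6  7  8  9 10 11 12
g(k):  0  0  1  1  0  0  1  1  2  2  0  0  1
The P-positions (g = 0) in 0..12 are 0, 1, 4, 5, 10, 11.

0, 1, 4, 5, 10, 11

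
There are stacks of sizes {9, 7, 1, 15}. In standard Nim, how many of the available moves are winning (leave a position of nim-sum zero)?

0

Compute the nim-sum pairwise:
9 ^ 7 = 14
14 ^ 1 = 15
15 ^ 15 = 0
The nim-sum is already 0, so every move leaves a nonzero nim-sum — there are no winning moves.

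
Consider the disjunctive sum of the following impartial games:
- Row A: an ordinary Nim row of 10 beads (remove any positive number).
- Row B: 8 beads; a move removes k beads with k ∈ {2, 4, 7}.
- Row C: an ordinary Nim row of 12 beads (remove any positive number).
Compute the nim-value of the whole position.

Row A is a plain Nim row of size 10, so its Grundy value is 10.
Build the Grundy sequence for row B with g(k) = mex{g(k−s) : s ∈ {2, 4, 7}, s ≤ k}:
k:     0  1  2  3  4  5  6  7  8
g(k):  0  0  1  1  2  2  0  3  1
So g(8) = 1.
Row C is a plain Nim row of size 12, so its Grundy value is 12.
By the Sprague-Grundy theorem, the Grundy value of a sum of independent games is the XOR of the component values.
Combined value = 10 ⊕ 1 ⊕ 12 = 7.

7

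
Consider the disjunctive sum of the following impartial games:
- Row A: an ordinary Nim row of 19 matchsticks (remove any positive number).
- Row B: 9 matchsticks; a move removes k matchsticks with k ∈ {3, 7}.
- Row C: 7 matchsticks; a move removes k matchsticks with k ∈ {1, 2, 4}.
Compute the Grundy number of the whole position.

Row A is a plain Nim row of size 19, so its Grundy value is 19.
Build the Grundy sequence for row B with g(k) = mex{g(k−s) : s ∈ {3, 7}, s ≤ k}:
k:     0  1  2  3  4  5  6  7  8  9
g(k):  0  0  0  1  1  1  0  2  2  1
So g(9) = 1.
Grundy values for row C (subtraction set {1, 2, 4}):
g(0) = mex{} = 0
g(1) = mex{0} = 1
g(2) = mex{0,1} = 2
g(3) = mex{1,2} = 0
g(4) = mex{0,2} = 1
g(5) = mex{0,1} = 2
g(6) = mex{1,2} = 0
g(7) = mex{0,2} = 1
So g(7) = 1.
By the Sprague-Grundy theorem, the Grundy value of a sum of independent games is the XOR of the component values.
Combined value = 19 XOR 1 XOR 1 = 19.

19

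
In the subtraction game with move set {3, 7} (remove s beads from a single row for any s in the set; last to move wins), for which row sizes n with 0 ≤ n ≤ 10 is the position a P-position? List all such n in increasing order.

0, 1, 2, 6, 10

Build the Grundy sequence with g(k) = mex{g(k−s) : s ∈ {3, 7}, s ≤ k}:
k:     0  1  2  3  4  5  6  7  8  9 10
g(k):  0  0  0  1  1  1  0  2  2  1  0
The P-positions (g = 0) in 0..10 are 0, 1, 2, 6, 10.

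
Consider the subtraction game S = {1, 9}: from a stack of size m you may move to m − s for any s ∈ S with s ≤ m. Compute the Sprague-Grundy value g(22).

Compute g(0), g(1), … for moves {1, 9}:
k:     0  1  2  3  4  5  6  7  8  9 10 11 12 13 14 15 16 17 18 19 20 21 22
g(k):  0  1  0  1  0  1  0  1  0  1  0  1  0  1  0  1  0  1  0  1  0  1  0
So g(22) = 0.

0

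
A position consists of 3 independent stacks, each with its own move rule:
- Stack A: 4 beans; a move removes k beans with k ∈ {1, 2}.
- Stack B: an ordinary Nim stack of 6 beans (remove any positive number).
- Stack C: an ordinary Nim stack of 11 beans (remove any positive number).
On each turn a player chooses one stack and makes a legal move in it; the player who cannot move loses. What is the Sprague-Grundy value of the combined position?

12

Build the Grundy sequence for stack A with g(k) = mex{g(k−s) : s ∈ {1, 2}, s ≤ k}:
k:     0  1  2  3  4
g(k):  0  1  2  0  1
So g(4) = 1.
Stack B is a plain Nim stack of size 6, so its Grundy value is 6.
Stack C is a plain Nim stack of size 11, so its Grundy value is 11.
By the Sprague-Grundy theorem, the Grundy value of a sum of independent games is the XOR of the component values.
Combined value = 1 ⊕ 6 ⊕ 11 = 12.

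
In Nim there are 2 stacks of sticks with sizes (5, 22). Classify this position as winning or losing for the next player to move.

In binary:
  00101  (5)
  10110  (22)
  -----
  10011  (19)
The nim-sum is 19 ≠ 0, so this is an N-position: the player to move can win.

Winning position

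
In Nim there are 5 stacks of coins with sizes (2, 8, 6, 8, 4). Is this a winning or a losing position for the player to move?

Compute the nim-sum pairwise:
2 ^ 8 = 10
10 ^ 6 = 12
12 ^ 8 = 4
4 ^ 4 = 0
The nim-sum is 0, so this is a P-position: the player to move is in a losing position under optimal play.

Losing position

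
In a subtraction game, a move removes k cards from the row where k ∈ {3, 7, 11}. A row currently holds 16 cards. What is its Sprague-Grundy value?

0

Compute g(0), g(1), … for moves {3, 7, 11}:
k:     0  1  2  3  4  5  6  7  8  9 10 11 12 13 14 15 16
g(k):  0  0  0  1  1  1  0  2  2  1  0  3  2  1  0  0  0
So g(16) = 0.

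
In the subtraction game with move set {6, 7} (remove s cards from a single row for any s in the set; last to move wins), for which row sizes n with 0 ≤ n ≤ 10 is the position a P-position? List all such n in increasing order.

0, 1, 2, 3, 4, 5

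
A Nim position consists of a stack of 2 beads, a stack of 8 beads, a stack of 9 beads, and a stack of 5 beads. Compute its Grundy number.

Compute the nim-sum pairwise:
2 ^ 8 = 10
10 ^ 9 = 3
3 ^ 5 = 6

6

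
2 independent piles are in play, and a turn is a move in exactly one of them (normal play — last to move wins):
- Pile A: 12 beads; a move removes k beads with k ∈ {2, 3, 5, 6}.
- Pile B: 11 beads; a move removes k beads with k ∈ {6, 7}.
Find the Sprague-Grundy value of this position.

3

Build the Grundy sequence for pile A with g(k) = mex{g(k−s) : s ∈ {2, 3, 5, 6}, s ≤ k}:
k:     0  1  2  3  4  5  6  7  8  9 10 11 12
g(k):  0  0  1  1  2  2  3  3  0  0  1  1  2
So g(12) = 2.
Build the Grundy sequence for pile B with g(k) = mex{g(k−s) : s ∈ {6, 7}, s ≤ k}:
g(0) = mex{} = 0
g(1) = mex{} = 0
g(2) = mex{} = 0
g(3) = mex{} = 0
g(4) = mex{} = 0
g(5) = mex{} = 0
g(6) = mex{0} = 1
g(7) = mex{0} = 1
g(8) = mex{0} = 1
g(9) = mex{0} = 1
g(10) = mex{0} = 1
g(11) = mex{0} = 1
So g(11) = 1.
The value of a disjunctive sum is the nim-sum of the parts.
Combined value = 2 XOR 1 = 3.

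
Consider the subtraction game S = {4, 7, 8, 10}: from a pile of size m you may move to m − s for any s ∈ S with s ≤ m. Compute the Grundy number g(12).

3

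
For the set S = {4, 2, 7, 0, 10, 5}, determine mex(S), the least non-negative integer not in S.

1

0 is in the set but 1 is not, so the mex is 1.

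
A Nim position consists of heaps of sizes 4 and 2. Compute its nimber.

6

Compute the nim-sum pairwise:
4 ^ 2 = 6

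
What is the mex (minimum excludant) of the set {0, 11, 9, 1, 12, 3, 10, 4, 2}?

The values 0, 1, 2, 3, 4 are all present; 5 is the first non-negative integer missing from the set.

5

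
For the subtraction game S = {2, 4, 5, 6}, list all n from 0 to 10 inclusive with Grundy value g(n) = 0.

0, 1, 8, 9

Compute g(0), g(1), … for moves {2, 4, 5, 6}:
g(0) = mex{} = 0
g(1) = mex{} = 0
g(2) = mex{0} = 1
g(3) = mex{0} = 1
g(4) = mex{0,1} = 2
g(5) = mex{0,1} = 2
g(6) = mex{0,1,2} = 3
g(7) = mex{0,1,2} = 3
g(8) = mex{1,2,3} = 0
g(9) = mex{1,2,3} = 0
g(10) = mex{0,2,3} = 1
The P-positions (g = 0) in 0..10 are 0, 1, 8, 9.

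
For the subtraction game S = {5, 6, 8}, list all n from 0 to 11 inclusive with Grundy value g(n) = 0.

0, 1, 2, 3, 4

Grundy values for subtraction set {5, 6, 8}:
g(0) = mex{} = 0
g(1) = mex{} = 0
g(2) = mex{} = 0
g(3) = mex{} = 0
g(4) = mex{} = 0
g(5) = mex{0} = 1
g(6) = mex{0} = 1
g(7) = mex{0} = 1
g(8) = mex{0} = 1
g(9) = mex{0} = 1
g(10) = mex{0,1} = 2
g(11) = mex{0,1} = 2
The P-positions (g = 0) in 0..11 are 0, 1, 2, 3, 4.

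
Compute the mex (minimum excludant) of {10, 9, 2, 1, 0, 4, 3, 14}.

The values 0, 1, 2, 3, 4 are all present; 5 is the first non-negative integer missing from the set.

5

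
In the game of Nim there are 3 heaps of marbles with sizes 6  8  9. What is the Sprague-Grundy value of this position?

7

Compute the nim-sum pairwise:
6 ^ 8 = 14
14 ^ 9 = 7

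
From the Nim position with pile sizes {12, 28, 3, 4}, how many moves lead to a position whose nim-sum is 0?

In binary:
  01100  (12)
  11100  (28)
  00011  (3)
  00100  (4)
  -----
  10111  (23)
The overall nim-sum is X = 23. A pile of size p has a winning move iff p XOR X < p (reduce it to p XOR X).
  12: 12 XOR 23 = 27 ≥ 12 — no move.
  28: 28 XOR 23 = 11 < 28 — winning move (to 11).
  3: 3 XOR 23 = 20 ≥ 3 — no move.
  4: 4 XOR 23 = 19 ≥ 4 — no move.
That gives 1 winning move.

1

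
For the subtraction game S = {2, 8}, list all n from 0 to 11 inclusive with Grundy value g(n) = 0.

0, 1, 4, 5, 10, 11

Build the Grundy sequence with g(k) = mex{g(k−s) : s ∈ {2, 8}, s ≤ k}:
k:     0  1  2  3  4  5  6  7  8  9 10 11
g(k):  0  0  1  1  0  0  1  1  2  2  0  0
The P-positions (g = 0) in 0..11 are 0, 1, 4, 5, 10, 11.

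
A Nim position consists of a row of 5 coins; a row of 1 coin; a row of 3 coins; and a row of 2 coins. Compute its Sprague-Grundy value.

5

Nim-sum: 5 ⊕ 1 ⊕ 3 ⊕ 2 = 5.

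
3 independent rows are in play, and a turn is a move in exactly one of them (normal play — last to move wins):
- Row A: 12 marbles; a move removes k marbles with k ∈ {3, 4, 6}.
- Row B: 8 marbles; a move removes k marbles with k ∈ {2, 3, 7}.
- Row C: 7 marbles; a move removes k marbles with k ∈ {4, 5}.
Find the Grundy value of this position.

1

Grundy values for row A (subtraction set {3, 4, 6}):
k:     0  1  2  3  4  5  6  7  8  9 10 11 12
g(k):  0  0  0  1  1  1  2  2  2  0  0  0  1
So g(12) = 1.
Build the Grundy sequence for row B with g(k) = mex{g(k−s) : s ∈ {2, 3, 7}, s ≤ k}:
g(0) = mex{} = 0
g(1) = mex{} = 0
g(2) = mex{0} = 1
g(3) = mex{0} = 1
g(4) = mex{0,1} = 2
g(5) = mex{1} = 0
g(6) = mex{1,2} = 0
g(7) = mex{0,2} = 1
g(8) = mex{0} = 1
So g(8) = 1.
For row C, compute g(0), g(1), … with moves {4, 5}:
k:     0  1  2  3  4  5  6  7
g(k):  0  0  0  0  1  1  1  1
So g(7) = 1.
By the Sprague-Grundy theorem, the Grundy value of a sum of independent games is the XOR of the component values.
Combined value = 1 ⊕ 1 ⊕ 1 = 1.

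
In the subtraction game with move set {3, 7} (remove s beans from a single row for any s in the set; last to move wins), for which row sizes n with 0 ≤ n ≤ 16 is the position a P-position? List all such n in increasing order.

0, 1, 2, 6, 10, 11, 12, 16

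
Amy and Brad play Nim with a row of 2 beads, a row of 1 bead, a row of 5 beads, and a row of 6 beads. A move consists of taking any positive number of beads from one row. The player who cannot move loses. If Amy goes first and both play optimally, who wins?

In binary:
  010  (2)
  001  (1)
  101  (5)
  110  (6)
  ---
  000  (0)
The nim-sum is 0, so this is a P-position: the player to move is in a losing position under optimal play; Amy is about to move from it and so loses — Brad wins.

Brad wins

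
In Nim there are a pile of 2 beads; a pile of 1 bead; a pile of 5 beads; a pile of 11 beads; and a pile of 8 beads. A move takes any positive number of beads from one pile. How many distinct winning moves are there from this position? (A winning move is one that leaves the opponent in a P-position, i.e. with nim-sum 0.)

1

Compute the nim-sum pairwise:
2 ^ 1 = 3
3 ^ 5 = 6
6 ^ 11 = 13
13 ^ 8 = 5
The overall nim-sum is X = 5. A pile of size p has a winning move iff p XOR X < p (reduce it to p XOR X).
  2: 2 XOR 5 = 7 ≥ 2 — no move.
  1: 1 XOR 5 = 4 ≥ 1 — no move.
  5: 5 XOR 5 = 0 < 5 — winning move (to 0).
  11: 11 XOR 5 = 14 ≥ 11 — no move.
  8: 8 XOR 5 = 13 ≥ 8 — no move.
That gives 1 winning move.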